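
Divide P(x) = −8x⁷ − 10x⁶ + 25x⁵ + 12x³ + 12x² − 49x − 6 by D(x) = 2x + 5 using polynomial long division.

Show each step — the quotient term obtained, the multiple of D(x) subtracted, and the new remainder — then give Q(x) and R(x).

Step 1: lead(−8x⁷ − 10x⁶ + 25x⁵ + 12x³ + 12x² − 49x − 6) ÷ lead(D) = −8x⁷ ÷ 2x = −4x⁶. Subtract (−4x⁶)·D = −8x⁷ − 20x⁶. Remainder: 10x⁶ + 25x⁵ + 12x³ + 12x² − 49x − 6.
Step 2: lead(10x⁶ + 25x⁵ + 12x³ + 12x² − 49x − 6) ÷ lead(D) = 10x⁶ ÷ 2x = 5x⁵. Subtract (5x⁵)·D = 10x⁶ + 25x⁵. Remainder: 12x³ + 12x² − 49x − 6.
Step 3: lead(12x³ + 12x² − 49x − 6) ÷ lead(D) = 12x³ ÷ 2x = 6x². Subtract (6x²)·D = 12x³ + 30x². Remainder: −18x² − 49x − 6.
Step 4: lead(−18x² − 49x − 6) ÷ lead(D) = −18x² ÷ 2x = −9x. Subtract (−9x)·D = −18x² − 45x. Remainder: −4x − 6.
Step 5: lead(−4x − 6) ÷ lead(D) = −4x ÷ 2x = −2. Subtract (−2)·D = −4x − 10. Remainder: 4.

Q(x) = −4x⁶ + 5x⁵ + 6x² − 9x − 2; R(x) = 4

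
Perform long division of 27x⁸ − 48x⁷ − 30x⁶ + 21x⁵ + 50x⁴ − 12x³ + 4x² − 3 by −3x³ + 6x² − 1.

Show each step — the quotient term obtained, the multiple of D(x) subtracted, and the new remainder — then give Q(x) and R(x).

Step 1: lead(27x⁸ − 48x⁷ − 30x⁶ + 21x⁵ + 50x⁴ − 12x³ + 4x² − 3) ÷ lead(D) = 27x⁸ ÷ −3x³ = −9x⁵. Subtract (−9x⁵)·D = 27x⁸ − 54x⁷ + 9x⁵. Remainder: 6x⁷ − 30x⁶ + 12x⁵ + 50x⁴ − 12x³ + 4x² − 3.
Step 2: lead(6x⁷ − 30x⁶ + 12x⁵ + 50x⁴ − 12x³ + 4x² − 3) ÷ lead(D) = 6x⁷ ÷ −3x³ = −2x⁴. Subtract (−2x⁴)·D = 6x⁷ − 12x⁶ + 2x⁴. Remainder: −18x⁶ + 12x⁵ + 48x⁴ − 12x³ + 4x² − 3.
Step 3: lead(−18x⁶ + 12x⁵ + 48x⁴ − 12x³ + 4x² − 3) ÷ lead(D) = −18x⁶ ÷ −3x³ = 6x³. Subtract (6x³)·D = −18x⁶ + 36x⁵ − 6x³. Remainder: −24x⁵ + 48x⁴ − 6x³ + 4x² − 3.
Step 4: lead(−24x⁵ + 48x⁴ − 6x³ + 4x² − 3) ÷ lead(D) = −24x⁵ ÷ −3x³ = 8x². Subtract (8x²)·D = −24x⁵ + 48x⁴ − 8x². Remainder: −6x³ + 12x² − 3.
Step 5: lead(−6x³ + 12x² − 3) ÷ lead(D) = −6x³ ÷ −3x³ = 2. Subtract (2)·D = −6x³ + 12x² − 2. Remainder: −1.

Q(x) = −9x⁵ − 2x⁴ + 6x³ + 8x² + 2; R(x) = −1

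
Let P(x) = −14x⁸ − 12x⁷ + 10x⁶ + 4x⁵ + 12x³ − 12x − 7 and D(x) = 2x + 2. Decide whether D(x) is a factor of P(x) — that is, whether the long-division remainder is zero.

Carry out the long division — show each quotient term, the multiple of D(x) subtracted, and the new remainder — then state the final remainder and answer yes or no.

R(x) = −3, so D(x) is not a factor of P(x). no

Step 1: lead(−14x⁸ − 12x⁷ + 10x⁶ + 4x⁵ + 12x³ − 12x − 7) ÷ lead(D) = −14x⁸ ÷ 2x = −7x⁷. Subtract (−7x⁷)·D = −14x⁸ − 14x⁷. Remainder: 2x⁷ + 10x⁶ + 4x⁵ + 12x³ − 12x − 7.
Step 2: lead(2x⁷ + 10x⁶ + 4x⁵ + 12x³ − 12x − 7) ÷ lead(D) = 2x⁷ ÷ 2x = x⁶. Subtract (x⁶)·D = 2x⁷ + 2x⁶. Remainder: 8x⁶ + 4x⁵ + 12x³ − 12x − 7.
Step 3: lead(8x⁶ + 4x⁵ + 12x³ − 12x − 7) ÷ lead(D) = 8x⁶ ÷ 2x = 4x⁵. Subtract (4x⁵)·D = 8x⁶ + 8x⁵. Remainder: −4x⁵ + 12x³ − 12x − 7.
Step 4: lead(−4x⁵ + 12x³ − 12x − 7) ÷ lead(D) = −4x⁵ ÷ 2x = −2x⁴. Subtract (−2x⁴)·D = −4x⁵ − 4x⁴. Remainder: 4x⁴ + 12x³ − 12x − 7.
Step 5: lead(4x⁴ + 12x³ − 12x − 7) ÷ lead(D) = 4x⁴ ÷ 2x = 2x³. Subtract (2x³)·D = 4x⁴ + 4x³. Remainder: 8x³ − 12x − 7.
Step 6: lead(8x³ − 12x − 7) ÷ lead(D) = 8x³ ÷ 2x = 4x². Subtract (4x²)·D = 8x³ + 8x². Remainder: −8x² − 12x − 7.
Step 7: lead(−8x² − 12x − 7) ÷ lead(D) = −8x² ÷ 2x = −4x. Subtract (−4x)·D = −8x² − 8x. Remainder: −4x − 7.
Step 8: lead(−4x − 7) ÷ lead(D) = −4x ÷ 2x = −2. Subtract (−2)·D = −4x − 4. Remainder: −3.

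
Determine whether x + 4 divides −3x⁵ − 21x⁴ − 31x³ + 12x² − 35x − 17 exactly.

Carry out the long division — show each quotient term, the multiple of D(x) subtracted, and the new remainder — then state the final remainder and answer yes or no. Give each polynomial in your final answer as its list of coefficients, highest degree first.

Step 1: lead(−3x⁵ − 21x⁴ − 31x³ + 12x² − 35x − 17) ÷ lead(D) = −3x⁵ ÷ x = −3x⁴. Subtract (−3x⁴)·D = −3x⁵ − 12x⁴. Remainder: −9x⁴ − 31x³ + 12x² − 35x − 17.
Step 2: lead(−9x⁴ − 31x³ + 12x² − 35x − 17) ÷ lead(D) = −9x⁴ ÷ x = −9x³. Subtract (−9x³)·D = −9x⁴ − 36x³. Remainder: 5x³ + 12x² − 35x − 17.
Step 3: lead(5x³ + 12x² − 35x − 17) ÷ lead(D) = 5x³ ÷ x = 5x². Subtract (5x²)·D = 5x³ + 20x². Remainder: −8x² − 35x − 17.
Step 4: lead(−8x² − 35x − 17) ÷ lead(D) = −8x² ÷ x = −8x. Subtract (−8x)·D = −8x² − 32x. Remainder: −3x − 17.
Step 5: lead(−3x − 17) ÷ lead(D) = −3x ÷ x = −3. Subtract (−3)·D = −3x − 12. Remainder: −5.

R = [-5], so D(x) is not a factor of P(x). no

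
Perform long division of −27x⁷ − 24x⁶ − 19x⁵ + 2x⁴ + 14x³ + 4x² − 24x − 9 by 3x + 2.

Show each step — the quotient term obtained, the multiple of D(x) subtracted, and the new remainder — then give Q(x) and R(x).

Step 1: lead(−27x⁷ − 24x⁶ − 19x⁵ + 2x⁴ + 14x³ + 4x² − 24x − 9) ÷ lead(D) = −27x⁷ ÷ 3x = −9x⁶. Subtract (−9x⁶)·D = −27x⁷ − 18x⁶. Remainder: −6x⁶ − 19x⁵ + 2x⁴ + 14x³ + 4x² − 24x − 9.
Step 2: lead(−6x⁶ − 19x⁵ + 2x⁴ + 14x³ + 4x² − 24x − 9) ÷ lead(D) = −6x⁶ ÷ 3x = −2x⁵. Subtract (−2x⁵)·D = −6x⁶ − 4x⁵. Remainder: −15x⁵ + 2x⁴ + 14x³ + 4x² − 24x − 9.
Step 3: lead(−15x⁵ + 2x⁴ + 14x³ + 4x² − 24x − 9) ÷ lead(D) = −15x⁵ ÷ 3x = −5x⁴. Subtract (−5x⁴)·D = −15x⁵ − 10x⁴. Remainder: 12x⁴ + 14x³ + 4x² − 24x − 9.
Step 4: lead(12x⁴ + 14x³ + 4x² − 24x − 9) ÷ lead(D) = 12x⁴ ÷ 3x = 4x³. Subtract (4x³)·D = 12x⁴ + 8x³. Remainder: 6x³ + 4x² − 24x − 9.
Step 5: lead(6x³ + 4x² − 24x − 9) ÷ lead(D) = 6x³ ÷ 3x = 2x². Subtract (2x²)·D = 6x³ + 4x². Remainder: −24x − 9.
Step 6: lead(−24x − 9) ÷ lead(D) = −24x ÷ 3x = −8. Subtract (−8)·D = −24x − 16. Remainder: 7.

Q(x) = −9x⁶ − 2x⁵ − 5x⁴ + 4x³ + 2x² − 8; R(x) = 7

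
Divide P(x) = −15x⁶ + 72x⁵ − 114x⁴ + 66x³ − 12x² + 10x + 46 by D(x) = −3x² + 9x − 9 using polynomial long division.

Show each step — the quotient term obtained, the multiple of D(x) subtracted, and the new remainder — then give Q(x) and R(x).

Step 1: lead(−15x⁶ + 72x⁵ − 114x⁴ + 66x³ − 12x² + 10x + 46) ÷ lead(D) = −15x⁶ ÷ −3x² = 5x⁴. Subtract (5x⁴)·D = −15x⁶ + 45x⁵ − 45x⁴. Remainder: 27x⁵ − 69x⁴ + 66x³ − 12x² + 10x + 46.
Step 2: lead(27x⁵ − 69x⁴ + 66x³ − 12x² + 10x + 46) ÷ lead(D) = 27x⁵ ÷ −3x² = −9x³. Subtract (−9x³)·D = 27x⁵ − 81x⁴ + 81x³. Remainder: 12x⁴ − 15x³ − 12x² + 10x + 46.
Step 3: lead(12x⁴ − 15x³ − 12x² + 10x + 46) ÷ lead(D) = 12x⁴ ÷ −3x² = −4x². Subtract (−4x²)·D = 12x⁴ − 36x³ + 36x². Remainder: 21x³ − 48x² + 10x + 46.
Step 4: lead(21x³ − 48x² + 10x + 46) ÷ lead(D) = 21x³ ÷ −3x² = −7x. Subtract (−7x)·D = 21x³ − 63x² + 63x. Remainder: 15x² − 53x + 46.
Step 5: lead(15x² − 53x + 46) ÷ lead(D) = 15x² ÷ −3x² = −5. Subtract (−5)·D = 15x² − 45x + 45. Remainder: −8x + 1.

Q(x) = 5x⁴ − 9x³ − 4x² − 7x − 5; R(x) = −8x + 1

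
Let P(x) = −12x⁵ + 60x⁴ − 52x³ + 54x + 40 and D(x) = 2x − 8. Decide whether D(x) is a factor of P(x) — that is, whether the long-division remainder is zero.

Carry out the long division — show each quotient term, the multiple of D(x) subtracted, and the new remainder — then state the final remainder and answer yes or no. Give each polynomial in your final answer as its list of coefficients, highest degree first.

R = [0], so D(x) is a factor of P(x). yes

Step 1: lead(−12x⁵ + 60x⁴ − 52x³ + 54x + 40) ÷ lead(D) = −12x⁵ ÷ 2x = −6x⁴. Subtract (−6x⁴)·D = −12x⁵ + 48x⁴. Remainder: 12x⁴ − 52x³ + 54x + 40.
Step 2: lead(12x⁴ − 52x³ + 54x + 40) ÷ lead(D) = 12x⁴ ÷ 2x = 6x³. Subtract (6x³)·D = 12x⁴ − 48x³. Remainder: −4x³ + 54x + 40.
Step 3: lead(−4x³ + 54x + 40) ÷ lead(D) = −4x³ ÷ 2x = −2x². Subtract (−2x²)·D = −4x³ + 16x². Remainder: −16x² + 54x + 40.
Step 4: lead(−16x² + 54x + 40) ÷ lead(D) = −16x² ÷ 2x = −8x. Subtract (−8x)·D = −16x² + 64x. Remainder: −10x + 40.
Step 5: lead(−10x + 40) ÷ lead(D) = −10x ÷ 2x = −5. Subtract (−5)·D = −10x + 40. Remainder: 0.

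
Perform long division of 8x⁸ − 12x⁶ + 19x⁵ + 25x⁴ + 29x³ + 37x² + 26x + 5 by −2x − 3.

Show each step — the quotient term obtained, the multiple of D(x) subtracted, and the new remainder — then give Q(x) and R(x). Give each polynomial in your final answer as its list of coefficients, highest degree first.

Step 1: lead(8x⁸ − 12x⁶ + 19x⁵ + 25x⁴ + 29x³ + 37x² + 26x + 5) ÷ lead(D) = 8x⁸ ÷ −2x = −4x⁷. Subtract (−4x⁷)·D = 8x⁸ + 12x⁷. Remainder: −12x⁷ − 12x⁶ + 19x⁵ + 25x⁴ + 29x³ + 37x² + 26x + 5.
Step 2: lead(−12x⁷ − 12x⁶ + 19x⁵ + 25x⁴ + 29x³ + 37x² + 26x + 5) ÷ lead(D) = −12x⁷ ÷ −2x = 6x⁶. Subtract (6x⁶)·D = −12x⁷ − 18x⁶. Remainder: 6x⁶ + 19x⁵ + 25x⁴ + 29x³ + 37x² + 26x + 5.
Step 3: lead(6x⁶ + 19x⁵ + 25x⁴ + 29x³ + 37x² + 26x + 5) ÷ lead(D) = 6x⁶ ÷ −2x = −3x⁵. Subtract (−3x⁵)·D = 6x⁶ + 9x⁵. Remainder: 10x⁵ + 25x⁴ + 29x³ + 37x² + 26x + 5.
Step 4: lead(10x⁵ + 25x⁴ + 29x³ + 37x² + 26x + 5) ÷ lead(D) = 10x⁵ ÷ −2x = −5x⁴. Subtract (−5x⁴)·D = 10x⁵ + 15x⁴. Remainder: 10x⁴ + 29x³ + 37x² + 26x + 5.
Step 5: lead(10x⁴ + 29x³ + 37x² + 26x + 5) ÷ lead(D) = 10x⁴ ÷ −2x = −5x³. Subtract (−5x³)·D = 10x⁴ + 15x³. Remainder: 14x³ + 37x² + 26x + 5.
Step 6: lead(14x³ + 37x² + 26x + 5) ÷ lead(D) = 14x³ ÷ −2x = −7x². Subtract (−7x²)·D = 14x³ + 21x². Remainder: 16x² + 26x + 5.
Step 7: lead(16x² + 26x + 5) ÷ lead(D) = 16x² ÷ −2x = −8x. Subtract (−8x)·D = 16x² + 24x. Remainder: 2x + 5.
Step 8: lead(2x + 5) ÷ lead(D) = 2x ÷ −2x = −1. Subtract (−1)·D = 2x + 3. Remainder: 2.

Q = [-4, 6, -3, -5, -5, -7, -8, -1]; R = [2]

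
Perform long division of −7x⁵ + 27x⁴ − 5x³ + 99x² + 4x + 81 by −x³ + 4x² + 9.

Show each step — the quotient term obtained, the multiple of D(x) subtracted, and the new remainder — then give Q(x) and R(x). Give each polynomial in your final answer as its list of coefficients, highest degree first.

Step 1: lead(−7x⁵ + 27x⁴ − 5x³ + 99x² + 4x + 81) ÷ lead(D) = −7x⁵ ÷ −x³ = 7x². Subtract (7x²)·D = −7x⁵ + 28x⁴ + 63x². Remainder: −x⁴ − 5x³ + 36x² + 4x + 81.
Step 2: lead(−x⁴ − 5x³ + 36x² + 4x + 81) ÷ lead(D) = −x⁴ ÷ −x³ = x. Subtract (x)·D = −x⁴ + 4x³ + 9x. Remainder: −9x³ + 36x² − 5x + 81.
Step 3: lead(−9x³ + 36x² − 5x + 81) ÷ lead(D) = −9x³ ÷ −x³ = 9. Subtract (9)·D = −9x³ + 36x² + 81. Remainder: −5x.

Q = [7, 1, 9]; R = [-5, 0]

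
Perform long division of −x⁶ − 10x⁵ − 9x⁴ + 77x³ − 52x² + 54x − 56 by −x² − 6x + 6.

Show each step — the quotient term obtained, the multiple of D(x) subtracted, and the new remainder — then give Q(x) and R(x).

Q(x) = x⁴ + 4x³ − 9x² + x − 8; R(x) = −8

Step 1: lead(−x⁶ − 10x⁵ − 9x⁴ + 77x³ − 52x² + 54x − 56) ÷ lead(D) = −x⁶ ÷ −x² = x⁴. Subtract (x⁴)·D = −x⁶ − 6x⁵ + 6x⁴. Remainder: −4x⁵ − 15x⁴ + 77x³ − 52x² + 54x − 56.
Step 2: lead(−4x⁵ − 15x⁴ + 77x³ − 52x² + 54x − 56) ÷ lead(D) = −4x⁵ ÷ −x² = 4x³. Subtract (4x³)·D = −4x⁵ − 24x⁴ + 24x³. Remainder: 9x⁴ + 53x³ − 52x² + 54x − 56.
Step 3: lead(9x⁴ + 53x³ − 52x² + 54x − 56) ÷ lead(D) = 9x⁴ ÷ −x² = −9x². Subtract (−9x²)·D = 9x⁴ + 54x³ − 54x². Remainder: −x³ + 2x² + 54x − 56.
Step 4: lead(−x³ + 2x² + 54x − 56) ÷ lead(D) = −x³ ÷ −x² = x. Subtract (x)·D = −x³ − 6x² + 6x. Remainder: 8x² + 48x − 56.
Step 5: lead(8x² + 48x − 56) ÷ lead(D) = 8x² ÷ −x² = −8. Subtract (−8)·D = 8x² + 48x − 48. Remainder: −8.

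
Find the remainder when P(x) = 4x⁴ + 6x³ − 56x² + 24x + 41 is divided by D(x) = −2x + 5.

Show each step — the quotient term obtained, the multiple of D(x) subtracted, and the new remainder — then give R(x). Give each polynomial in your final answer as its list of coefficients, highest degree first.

R = [1]

Step 1: lead(4x⁴ + 6x³ − 56x² + 24x + 41) ÷ lead(D) = 4x⁴ ÷ −2x = −2x³. Subtract (−2x³)·D = 4x⁴ − 10x³. Remainder: 16x³ − 56x² + 24x + 41.
Step 2: lead(16x³ − 56x² + 24x + 41) ÷ lead(D) = 16x³ ÷ −2x = −8x². Subtract (−8x²)·D = 16x³ − 40x². Remainder: −16x² + 24x + 41.
Step 3: lead(−16x² + 24x + 41) ÷ lead(D) = −16x² ÷ −2x = 8x. Subtract (8x)·D = −16x² + 40x. Remainder: −16x + 41.
Step 4: lead(−16x + 41) ÷ lead(D) = −16x ÷ −2x = 8. Subtract (8)·D = −16x + 40. Remainder: 1.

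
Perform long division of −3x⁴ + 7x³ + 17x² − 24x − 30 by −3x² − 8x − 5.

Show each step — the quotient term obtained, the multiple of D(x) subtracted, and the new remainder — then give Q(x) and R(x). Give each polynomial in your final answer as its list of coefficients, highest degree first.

Step 1: lead(−3x⁴ + 7x³ + 17x² − 24x − 30) ÷ lead(D) = −3x⁴ ÷ −3x² = x². Subtract (x²)·D = −3x⁴ − 8x³ − 5x². Remainder: 15x³ + 22x² − 24x − 30.
Step 2: lead(15x³ + 22x² − 24x − 30) ÷ lead(D) = 15x³ ÷ −3x² = −5x. Subtract (−5x)·D = 15x³ + 40x² + 25x. Remainder: −18x² − 49x − 30.
Step 3: lead(−18x² − 49x − 30) ÷ lead(D) = −18x² ÷ −3x² = 6. Subtract (6)·D = −18x² − 48x − 30. Remainder: −x.

Q = [1, -5, 6]; R = [-1, 0]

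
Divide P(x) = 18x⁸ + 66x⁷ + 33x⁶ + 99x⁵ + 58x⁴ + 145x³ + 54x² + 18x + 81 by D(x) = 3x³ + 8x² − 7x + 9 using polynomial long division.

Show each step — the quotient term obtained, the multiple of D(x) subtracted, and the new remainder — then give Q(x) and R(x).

Q(x) = 6x⁵ + 6x⁴ + 9x³ + 5x² + 9x + 9; R(x) = 0

Step 1: lead(18x⁸ + 66x⁷ + 33x⁶ + 99x⁵ + 58x⁴ + 145x³ + 54x² + 18x + 81) ÷ lead(D) = 18x⁸ ÷ 3x³ = 6x⁵. Subtract (6x⁵)·D = 18x⁸ + 48x⁷ − 42x⁶ + 54x⁵. Remainder: 18x⁷ + 75x⁶ + 45x⁵ + 58x⁴ + 145x³ + 54x² + 18x + 81.
Step 2: lead(18x⁷ + 75x⁶ + 45x⁵ + 58x⁴ + 145x³ + 54x² + 18x + 81) ÷ lead(D) = 18x⁷ ÷ 3x³ = 6x⁴. Subtract (6x⁴)·D = 18x⁷ + 48x⁶ − 42x⁵ + 54x⁴. Remainder: 27x⁶ + 87x⁵ + 4x⁴ + 145x³ + 54x² + 18x + 81.
Step 3: lead(27x⁶ + 87x⁵ + 4x⁴ + 145x³ + 54x² + 18x + 81) ÷ lead(D) = 27x⁶ ÷ 3x³ = 9x³. Subtract (9x³)·D = 27x⁶ + 72x⁵ − 63x⁴ + 81x³. Remainder: 15x⁵ + 67x⁴ + 64x³ + 54x² + 18x + 81.
Step 4: lead(15x⁵ + 67x⁴ + 64x³ + 54x² + 18x + 81) ÷ lead(D) = 15x⁵ ÷ 3x³ = 5x². Subtract (5x²)·D = 15x⁵ + 40x⁴ − 35x³ + 45x². Remainder: 27x⁴ + 99x³ + 9x² + 18x + 81.
Step 5: lead(27x⁴ + 99x³ + 9x² + 18x + 81) ÷ lead(D) = 27x⁴ ÷ 3x³ = 9x. Subtract (9x)·D = 27x⁴ + 72x³ − 63x² + 81x. Remainder: 27x³ + 72x² − 63x + 81.
Step 6: lead(27x³ + 72x² − 63x + 81) ÷ lead(D) = 27x³ ÷ 3x³ = 9. Subtract (9)·D = 27x³ + 72x² − 63x + 81. Remainder: 0.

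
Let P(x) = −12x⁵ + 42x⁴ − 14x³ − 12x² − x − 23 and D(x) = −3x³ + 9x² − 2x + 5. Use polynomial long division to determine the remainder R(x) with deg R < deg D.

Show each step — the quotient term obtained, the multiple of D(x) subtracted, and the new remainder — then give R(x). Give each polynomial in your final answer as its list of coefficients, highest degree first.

Step 1: lead(−12x⁵ + 42x⁴ − 14x³ − 12x² − x − 23) ÷ lead(D) = −12x⁵ ÷ −3x³ = 4x². Subtract (4x²)·D = −12x⁵ + 36x⁴ − 8x³ + 20x². Remainder: 6x⁴ − 6x³ − 32x² − x − 23.
Step 2: lead(6x⁴ − 6x³ − 32x² − x − 23) ÷ lead(D) = 6x⁴ ÷ −3x³ = −2x. Subtract (−2x)·D = 6x⁴ − 18x³ + 4x² − 10x. Remainder: 12x³ − 36x² + 9x − 23.
Step 3: lead(12x³ − 36x² + 9x − 23) ÷ lead(D) = 12x³ ÷ −3x³ = −4. Subtract (−4)·D = 12x³ − 36x² + 8x − 20. Remainder: x − 3.

R = [1, -3]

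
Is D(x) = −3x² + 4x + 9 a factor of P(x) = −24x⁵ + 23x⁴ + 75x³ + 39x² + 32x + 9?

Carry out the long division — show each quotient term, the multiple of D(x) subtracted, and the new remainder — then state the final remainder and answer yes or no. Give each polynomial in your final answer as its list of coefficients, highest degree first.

Step 1: lead(−24x⁵ + 23x⁴ + 75x³ + 39x² + 32x + 9) ÷ lead(D) = −24x⁵ ÷ −3x² = 8x³. Subtract (8x³)·D = −24x⁵ + 32x⁴ + 72x³. Remainder: −9x⁴ + 3x³ + 39x² + 32x + 9.
Step 2: lead(−9x⁴ + 3x³ + 39x² + 32x + 9) ÷ lead(D) = −9x⁴ ÷ −3x² = 3x². Subtract (3x²)·D = −9x⁴ + 12x³ + 27x². Remainder: −9x³ + 12x² + 32x + 9.
Step 3: lead(−9x³ + 12x² + 32x + 9) ÷ lead(D) = −9x³ ÷ −3x² = 3x. Subtract (3x)·D = −9x³ + 12x² + 27x. Remainder: 5x + 9.

R = [5, 9], so D(x) is not a factor of P(x). no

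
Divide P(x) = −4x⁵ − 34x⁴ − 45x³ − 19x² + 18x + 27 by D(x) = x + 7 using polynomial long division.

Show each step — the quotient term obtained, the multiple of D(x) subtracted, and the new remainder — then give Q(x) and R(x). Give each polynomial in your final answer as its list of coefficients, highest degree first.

Q = [-4, -6, -3, 2, 4]; R = [-1]

Step 1: lead(−4x⁵ − 34x⁴ − 45x³ − 19x² + 18x + 27) ÷ lead(D) = −4x⁵ ÷ x = −4x⁴. Subtract (−4x⁴)·D = −4x⁵ − 28x⁴. Remainder: −6x⁴ − 45x³ − 19x² + 18x + 27.
Step 2: lead(−6x⁴ − 45x³ − 19x² + 18x + 27) ÷ lead(D) = −6x⁴ ÷ x = −6x³. Subtract (−6x³)·D = −6x⁴ − 42x³. Remainder: −3x³ − 19x² + 18x + 27.
Step 3: lead(−3x³ − 19x² + 18x + 27) ÷ lead(D) = −3x³ ÷ x = −3x². Subtract (−3x²)·D = −3x³ − 21x². Remainder: 2x² + 18x + 27.
Step 4: lead(2x² + 18x + 27) ÷ lead(D) = 2x² ÷ x = 2x. Subtract (2x)·D = 2x² + 14x. Remainder: 4x + 27.
Step 5: lead(4x + 27) ÷ lead(D) = 4x ÷ x = 4. Subtract (4)·D = 4x + 28. Remainder: −1.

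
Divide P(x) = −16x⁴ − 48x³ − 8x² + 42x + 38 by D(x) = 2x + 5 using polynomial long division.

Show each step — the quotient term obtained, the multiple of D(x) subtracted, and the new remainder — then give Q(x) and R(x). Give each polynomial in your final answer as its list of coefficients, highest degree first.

Q = [-8, -4, 6, 6]; R = [8]

Step 1: lead(−16x⁴ − 48x³ − 8x² + 42x + 38) ÷ lead(D) = −16x⁴ ÷ 2x = −8x³. Subtract (−8x³)·D = −16x⁴ − 40x³. Remainder: −8x³ − 8x² + 42x + 38.
Step 2: lead(−8x³ − 8x² + 42x + 38) ÷ lead(D) = −8x³ ÷ 2x = −4x². Subtract (−4x²)·D = −8x³ − 20x². Remainder: 12x² + 42x + 38.
Step 3: lead(12x² + 42x + 38) ÷ lead(D) = 12x² ÷ 2x = 6x. Subtract (6x)·D = 12x² + 30x. Remainder: 12x + 38.
Step 4: lead(12x + 38) ÷ lead(D) = 12x ÷ 2x = 6. Subtract (6)·D = 12x + 30. Remainder: 8.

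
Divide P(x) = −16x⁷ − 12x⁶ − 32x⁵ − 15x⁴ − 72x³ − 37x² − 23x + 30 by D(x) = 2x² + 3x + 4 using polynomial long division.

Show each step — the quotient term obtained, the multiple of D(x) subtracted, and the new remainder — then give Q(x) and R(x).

Step 1: lead(−16x⁷ − 12x⁶ − 32x⁵ − 15x⁴ − 72x³ − 37x² − 23x + 30) ÷ lead(D) = −16x⁷ ÷ 2x² = −8x⁵. Subtract (−8x⁵)·D = −16x⁷ − 24x⁶ − 32x⁵. Remainder: 12x⁶ − 15x⁴ − 72x³ − 37x² − 23x + 30.
Step 2: lead(12x⁶ − 15x⁴ − 72x³ − 37x² − 23x + 30) ÷ lead(D) = 12x⁶ ÷ 2x² = 6x⁴. Subtract (6x⁴)·D = 12x⁶ + 18x⁵ + 24x⁴. Remainder: −18x⁵ − 39x⁴ − 72x³ − 37x² − 23x + 30.
Step 3: lead(−18x⁵ − 39x⁴ − 72x³ − 37x² − 23x + 30) ÷ lead(D) = −18x⁵ ÷ 2x² = −9x³. Subtract (−9x³)·D = −18x⁵ − 27x⁴ − 36x³. Remainder: −12x⁴ − 36x³ − 37x² − 23x + 30.
Step 4: lead(−12x⁴ − 36x³ − 37x² − 23x + 30) ÷ lead(D) = −12x⁴ ÷ 2x² = −6x². Subtract (−6x²)·D = −12x⁴ − 18x³ − 24x². Remainder: −18x³ − 13x² − 23x + 30.
Step 5: lead(−18x³ − 13x² − 23x + 30) ÷ lead(D) = −18x³ ÷ 2x² = −9x. Subtract (−9x)·D = −18x³ − 27x² − 36x. Remainder: 14x² + 13x + 30.
Step 6: lead(14x² + 13x + 30) ÷ lead(D) = 14x² ÷ 2x² = 7. Subtract (7)·D = 14x² + 21x + 28. Remainder: −8x + 2.

Q(x) = −8x⁵ + 6x⁴ − 9x³ − 6x² − 9x + 7; R(x) = −8x + 2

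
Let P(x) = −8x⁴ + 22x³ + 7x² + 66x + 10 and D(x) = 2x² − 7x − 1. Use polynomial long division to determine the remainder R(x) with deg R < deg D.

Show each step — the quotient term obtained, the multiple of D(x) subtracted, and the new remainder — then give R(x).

R(x) = 1

Step 1: lead(−8x⁴ + 22x³ + 7x² + 66x + 10) ÷ lead(D) = −8x⁴ ÷ 2x² = −4x². Subtract (−4x²)·D = −8x⁴ + 28x³ + 4x². Remainder: −6x³ + 3x² + 66x + 10.
Step 2: lead(−6x³ + 3x² + 66x + 10) ÷ lead(D) = −6x³ ÷ 2x² = −3x. Subtract (−3x)·D = −6x³ + 21x² + 3x. Remainder: −18x² + 63x + 10.
Step 3: lead(−18x² + 63x + 10) ÷ lead(D) = −18x² ÷ 2x² = −9. Subtract (−9)·D = −18x² + 63x + 9. Remainder: 1.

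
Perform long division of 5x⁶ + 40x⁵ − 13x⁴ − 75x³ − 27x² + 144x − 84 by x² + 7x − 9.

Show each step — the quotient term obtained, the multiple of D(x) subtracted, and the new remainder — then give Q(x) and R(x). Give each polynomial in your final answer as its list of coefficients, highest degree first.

Q = [5, 5, -3, -9, 9]; R = [-3]

Step 1: lead(5x⁶ + 40x⁵ − 13x⁴ − 75x³ − 27x² + 144x − 84) ÷ lead(D) = 5x⁶ ÷ x² = 5x⁴. Subtract (5x⁴)·D = 5x⁶ + 35x⁵ − 45x⁴. Remainder: 5x⁵ + 32x⁴ − 75x³ − 27x² + 144x − 84.
Step 2: lead(5x⁵ + 32x⁴ − 75x³ − 27x² + 144x − 84) ÷ lead(D) = 5x⁵ ÷ x² = 5x³. Subtract (5x³)·D = 5x⁵ + 35x⁴ − 45x³. Remainder: −3x⁴ − 30x³ − 27x² + 144x − 84.
Step 3: lead(−3x⁴ − 30x³ − 27x² + 144x − 84) ÷ lead(D) = −3x⁴ ÷ x² = −3x². Subtract (−3x²)·D = −3x⁴ − 21x³ + 27x². Remainder: −9x³ − 54x² + 144x − 84.
Step 4: lead(−9x³ − 54x² + 144x − 84) ÷ lead(D) = −9x³ ÷ x² = −9x. Subtract (−9x)·D = −9x³ − 63x² + 81x. Remainder: 9x² + 63x − 84.
Step 5: lead(9x² + 63x − 84) ÷ lead(D) = 9x² ÷ x² = 9. Subtract (9)·D = 9x² + 63x − 81. Remainder: −3.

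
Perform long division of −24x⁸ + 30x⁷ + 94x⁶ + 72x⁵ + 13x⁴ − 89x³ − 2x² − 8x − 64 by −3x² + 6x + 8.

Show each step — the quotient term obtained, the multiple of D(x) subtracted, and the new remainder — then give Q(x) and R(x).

Q(x) = 8x⁶ + 6x⁵ + 2x⁴ − 4x³ − 7x² + 5x − 8; R(x) = 0

Step 1: lead(−24x⁸ + 30x⁷ + 94x⁶ + 72x⁵ + 13x⁴ − 89x³ − 2x² − 8x − 64) ÷ lead(D) = −24x⁸ ÷ −3x² = 8x⁶. Subtract (8x⁶)·D = −24x⁸ + 48x⁷ + 64x⁶. Remainder: −18x⁷ + 30x⁶ + 72x⁵ + 13x⁴ − 89x³ − 2x² − 8x − 64.
Step 2: lead(−18x⁷ + 30x⁶ + 72x⁵ + 13x⁴ − 89x³ − 2x² − 8x − 64) ÷ lead(D) = −18x⁷ ÷ −3x² = 6x⁵. Subtract (6x⁵)·D = −18x⁷ + 36x⁶ + 48x⁵. Remainder: −6x⁶ + 24x⁵ + 13x⁴ − 89x³ − 2x² − 8x − 64.
Step 3: lead(−6x⁶ + 24x⁵ + 13x⁴ − 89x³ − 2x² − 8x − 64) ÷ lead(D) = −6x⁶ ÷ −3x² = 2x⁴. Subtract (2x⁴)·D = −6x⁶ + 12x⁵ + 16x⁴. Remainder: 12x⁵ − 3x⁴ − 89x³ − 2x² − 8x − 64.
Step 4: lead(12x⁵ − 3x⁴ − 89x³ − 2x² − 8x − 64) ÷ lead(D) = 12x⁵ ÷ −3x² = −4x³. Subtract (−4x³)·D = 12x⁵ − 24x⁴ − 32x³. Remainder: 21x⁴ − 57x³ − 2x² − 8x − 64.
Step 5: lead(21x⁴ − 57x³ − 2x² − 8x − 64) ÷ lead(D) = 21x⁴ ÷ −3x² = −7x². Subtract (−7x²)·D = 21x⁴ − 42x³ − 56x². Remainder: −15x³ + 54x² − 8x − 64.
Step 6: lead(−15x³ + 54x² − 8x − 64) ÷ lead(D) = −15x³ ÷ −3x² = 5x. Subtract (5x)·D = −15x³ + 30x² + 40x. Remainder: 24x² − 48x − 64.
Step 7: lead(24x² − 48x − 64) ÷ lead(D) = 24x² ÷ −3x² = −8. Subtract (−8)·D = 24x² − 48x − 64. Remainder: 0.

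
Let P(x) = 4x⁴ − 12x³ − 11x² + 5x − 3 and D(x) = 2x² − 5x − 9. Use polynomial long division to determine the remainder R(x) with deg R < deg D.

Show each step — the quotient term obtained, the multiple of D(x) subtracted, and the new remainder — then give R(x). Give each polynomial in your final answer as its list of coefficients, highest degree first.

R = [1, 6]

Step 1: lead(4x⁴ − 12x³ − 11x² + 5x − 3) ÷ lead(D) = 4x⁴ ÷ 2x² = 2x². Subtract (2x²)·D = 4x⁴ − 10x³ − 18x². Remainder: −2x³ + 7x² + 5x − 3.
Step 2: lead(−2x³ + 7x² + 5x − 3) ÷ lead(D) = −2x³ ÷ 2x² = −x. Subtract (−x)·D = −2x³ + 5x² + 9x. Remainder: 2x² − 4x − 3.
Step 3: lead(2x² − 4x − 3) ÷ lead(D) = 2x² ÷ 2x² = 1. Subtract (1)·D = 2x² − 5x − 9. Remainder: x + 6.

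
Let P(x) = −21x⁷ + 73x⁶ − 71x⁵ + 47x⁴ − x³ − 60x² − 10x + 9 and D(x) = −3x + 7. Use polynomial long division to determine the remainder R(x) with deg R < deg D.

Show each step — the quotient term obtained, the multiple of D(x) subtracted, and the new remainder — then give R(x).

Step 1: lead(−21x⁷ + 73x⁶ − 71x⁵ + 47x⁴ − x³ − 60x² − 10x + 9) ÷ lead(D) = −21x⁷ ÷ −3x = 7x⁶. Subtract (7x⁶)·D = −21x⁷ + 49x⁶. Remainder: 24x⁶ − 71x⁵ + 47x⁴ − x³ − 60x² − 10x + 9.
Step 2: lead(24x⁶ − 71x⁵ + 47x⁴ − x³ − 60x² − 10x + 9) ÷ lead(D) = 24x⁶ ÷ −3x = −8x⁵. Subtract (−8x⁵)·D = 24x⁶ − 56x⁵. Remainder: −15x⁵ + 47x⁴ − x³ − 60x² − 10x + 9.
Step 3: lead(−15x⁵ + 47x⁴ − x³ − 60x² − 10x + 9) ÷ lead(D) = −15x⁵ ÷ −3x = 5x⁴. Subtract (5x⁴)·D = −15x⁵ + 35x⁴. Remainder: 12x⁴ − x³ − 60x² − 10x + 9.
Step 4: lead(12x⁴ − x³ − 60x² − 10x + 9) ÷ lead(D) = 12x⁴ ÷ −3x = −4x³. Subtract (−4x³)·D = 12x⁴ − 28x³. Remainder: 27x³ − 60x² − 10x + 9.
Step 5: lead(27x³ − 60x² − 10x + 9) ÷ lead(D) = 27x³ ÷ −3x = −9x². Subtract (−9x²)·D = 27x³ − 63x². Remainder: 3x² − 10x + 9.
Step 6: lead(3x² − 10x + 9) ÷ lead(D) = 3x² ÷ −3x = −x. Subtract (−x)·D = 3x² − 7x. Remainder: −3x + 9.
Step 7: lead(−3x + 9) ÷ lead(D) = −3x ÷ −3x = 1. Subtract (1)·D = −3x + 7. Remainder: 2.

R(x) = 2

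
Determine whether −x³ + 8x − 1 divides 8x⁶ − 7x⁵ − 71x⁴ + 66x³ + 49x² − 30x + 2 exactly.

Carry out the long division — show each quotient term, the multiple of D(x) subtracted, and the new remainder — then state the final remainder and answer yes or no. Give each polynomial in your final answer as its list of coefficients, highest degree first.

Step 1: lead(8x⁶ − 7x⁵ − 71x⁴ + 66x³ + 49x² − 30x + 2) ÷ lead(D) = 8x⁶ ÷ −x³ = −8x³. Subtract (−8x³)·D = 8x⁶ − 64x⁴ + 8x³. Remainder: −7x⁵ − 7x⁴ + 58x³ + 49x² − 30x + 2.
Step 2: lead(−7x⁵ − 7x⁴ + 58x³ + 49x² − 30x + 2) ÷ lead(D) = −7x⁵ ÷ −x³ = 7x². Subtract (7x²)·D = −7x⁵ + 56x³ − 7x². Remainder: −7x⁴ + 2x³ + 56x² − 30x + 2.
Step 3: lead(−7x⁴ + 2x³ + 56x² − 30x + 2) ÷ lead(D) = −7x⁴ ÷ −x³ = 7x. Subtract (7x)·D = −7x⁴ + 56x² − 7x. Remainder: 2x³ − 23x + 2.
Step 4: lead(2x³ − 23x + 2) ÷ lead(D) = 2x³ ÷ −x³ = −2. Subtract (−2)·D = 2x³ − 16x + 2. Remainder: −7x.

R = [-7, 0], so D(x) is not a factor of P(x). no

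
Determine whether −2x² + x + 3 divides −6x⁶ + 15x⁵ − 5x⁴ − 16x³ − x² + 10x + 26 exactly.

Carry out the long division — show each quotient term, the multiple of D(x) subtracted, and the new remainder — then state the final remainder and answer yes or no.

Step 1: lead(−6x⁶ + 15x⁵ − 5x⁴ − 16x³ − x² + 10x + 26) ÷ lead(D) = −6x⁶ ÷ −2x² = 3x⁴. Subtract (3x⁴)·D = −6x⁶ + 3x⁵ + 9x⁴. Remainder: 12x⁵ − 14x⁴ − 16x³ − x² + 10x + 26.
Step 2: lead(12x⁵ − 14x⁴ − 16x³ − x² + 10x + 26) ÷ lead(D) = 12x⁵ ÷ −2x² = −6x³. Subtract (−6x³)·D = 12x⁵ − 6x⁴ − 18x³. Remainder: −8x⁴ + 2x³ − x² + 10x + 26.
Step 3: lead(−8x⁴ + 2x³ − x² + 10x + 26) ÷ lead(D) = −8x⁴ ÷ −2x² = 4x². Subtract (4x²)·D = −8x⁴ + 4x³ + 12x². Remainder: −2x³ − 13x² + 10x + 26.
Step 4: lead(−2x³ − 13x² + 10x + 26) ÷ lead(D) = −2x³ ÷ −2x² = x. Subtract (x)·D = −2x³ + x² + 3x. Remainder: −14x² + 7x + 26.
Step 5: lead(−14x² + 7x + 26) ÷ lead(D) = −14x² ÷ −2x² = 7. Subtract (7)·D = −14x² + 7x + 21. Remainder: 5.

R(x) = 5, so D(x) is not a factor of P(x). no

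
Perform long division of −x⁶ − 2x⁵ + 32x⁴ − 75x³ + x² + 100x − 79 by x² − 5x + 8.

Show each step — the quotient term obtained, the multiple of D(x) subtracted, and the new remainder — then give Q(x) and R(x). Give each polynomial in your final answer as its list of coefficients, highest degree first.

Step 1: lead(−x⁶ − 2x⁵ + 32x⁴ − 75x³ + x² + 100x − 79) ÷ lead(D) = −x⁶ ÷ x² = −x⁴. Subtract (−x⁴)·D = −x⁶ + 5x⁵ − 8x⁴. Remainder: −7x⁵ + 40x⁴ − 75x³ + x² + 100x − 79.
Step 2: lead(−7x⁵ + 40x⁴ − 75x³ + x² + 100x − 79) ÷ lead(D) = −7x⁵ ÷ x² = −7x³. Subtract (−7x³)·D = −7x⁵ + 35x⁴ − 56x³. Remainder: 5x⁴ − 19x³ + x² + 100x − 79.
Step 3: lead(5x⁴ − 19x³ + x² + 100x − 79) ÷ lead(D) = 5x⁴ ÷ x² = 5x². Subtract (5x²)·D = 5x⁴ − 25x³ + 40x². Remainder: 6x³ − 39x² + 100x − 79.
Step 4: lead(6x³ − 39x² + 100x − 79) ÷ lead(D) = 6x³ ÷ x² = 6x. Subtract (6x)·D = 6x³ − 30x² + 48x. Remainder: −9x² + 52x − 79.
Step 5: lead(−9x² + 52x − 79) ÷ lead(D) = −9x² ÷ x² = −9. Subtract (−9)·D = −9x² + 45x − 72. Remainder: 7x − 7.

Q = [-1, -7, 5, 6, -9]; R = [7, -7]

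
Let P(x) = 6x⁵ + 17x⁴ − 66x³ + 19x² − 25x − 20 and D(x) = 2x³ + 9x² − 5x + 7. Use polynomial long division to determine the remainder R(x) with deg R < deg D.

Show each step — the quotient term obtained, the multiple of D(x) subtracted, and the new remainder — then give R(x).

R(x) = −5x + 1

Step 1: lead(6x⁵ + 17x⁴ − 66x³ + 19x² − 25x − 20) ÷ lead(D) = 6x⁵ ÷ 2x³ = 3x². Subtract (3x²)·D = 6x⁵ + 27x⁴ − 15x³ + 21x². Remainder: −10x⁴ − 51x³ − 2x² − 25x − 20.
Step 2: lead(−10x⁴ − 51x³ − 2x² − 25x − 20) ÷ lead(D) = −10x⁴ ÷ 2x³ = −5x. Subtract (−5x)·D = −10x⁴ − 45x³ + 25x² − 35x. Remainder: −6x³ − 27x² + 10x − 20.
Step 3: lead(−6x³ − 27x² + 10x − 20) ÷ lead(D) = −6x³ ÷ 2x³ = −3. Subtract (−3)·D = −6x³ − 27x² + 15x − 21. Remainder: −5x + 1.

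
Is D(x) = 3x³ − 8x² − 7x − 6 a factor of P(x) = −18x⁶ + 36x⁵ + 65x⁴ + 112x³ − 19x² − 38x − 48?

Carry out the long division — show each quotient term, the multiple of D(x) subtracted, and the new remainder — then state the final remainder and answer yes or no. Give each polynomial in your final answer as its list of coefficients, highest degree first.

R = [0], so D(x) is a factor of P(x). yes

Step 1: lead(−18x⁶ + 36x⁵ + 65x⁴ + 112x³ − 19x² − 38x − 48) ÷ lead(D) = −18x⁶ ÷ 3x³ = −6x³. Subtract (−6x³)·D = −18x⁶ + 48x⁵ + 42x⁴ + 36x³. Remainder: −12x⁵ + 23x⁴ + 76x³ − 19x² − 38x − 48.
Step 2: lead(−12x⁵ + 23x⁴ + 76x³ − 19x² − 38x − 48) ÷ lead(D) = −12x⁵ ÷ 3x³ = −4x². Subtract (−4x²)·D = −12x⁵ + 32x⁴ + 28x³ + 24x². Remainder: −9x⁴ + 48x³ − 43x² − 38x − 48.
Step 3: lead(−9x⁴ + 48x³ − 43x² − 38x − 48) ÷ lead(D) = −9x⁴ ÷ 3x³ = −3x. Subtract (−3x)·D = −9x⁴ + 24x³ + 21x² + 18x. Remainder: 24x³ − 64x² − 56x − 48.
Step 4: lead(24x³ − 64x² − 56x − 48) ÷ lead(D) = 24x³ ÷ 3x³ = 8. Subtract (8)·D = 24x³ − 64x² − 56x − 48. Remainder: 0.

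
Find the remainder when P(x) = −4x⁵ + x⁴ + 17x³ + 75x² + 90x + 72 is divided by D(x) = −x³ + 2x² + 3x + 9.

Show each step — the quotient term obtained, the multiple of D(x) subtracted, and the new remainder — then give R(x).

R(x) = −9

Step 1: lead(−4x⁵ + x⁴ + 17x³ + 75x² + 90x + 72) ÷ lead(D) = −4x⁵ ÷ −x³ = 4x². Subtract (4x²)·D = −4x⁵ + 8x⁴ + 12x³ + 36x². Remainder: −7x⁴ + 5x³ + 39x² + 90x + 72.
Step 2: lead(−7x⁴ + 5x³ + 39x² + 90x + 72) ÷ lead(D) = −7x⁴ ÷ −x³ = 7x. Subtract (7x)·D = −7x⁴ + 14x³ + 21x² + 63x. Remainder: −9x³ + 18x² + 27x + 72.
Step 3: lead(−9x³ + 18x² + 27x + 72) ÷ lead(D) = −9x³ ÷ −x³ = 9. Subtract (9)·D = −9x³ + 18x² + 27x + 81. Remainder: −9.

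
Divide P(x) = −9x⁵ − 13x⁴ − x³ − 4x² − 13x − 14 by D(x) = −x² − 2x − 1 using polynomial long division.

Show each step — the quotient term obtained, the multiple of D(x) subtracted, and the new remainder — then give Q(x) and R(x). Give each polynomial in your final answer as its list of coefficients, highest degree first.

Step 1: lead(−9x⁵ − 13x⁴ − x³ − 4x² − 13x − 14) ÷ lead(D) = −9x⁵ ÷ −x² = 9x³. Subtract (9x³)·D = −9x⁵ − 18x⁴ − 9x³. Remainder: 5x⁴ + 8x³ − 4x² − 13x − 14.
Step 2: lead(5x⁴ + 8x³ − 4x² − 13x − 14) ÷ lead(D) = 5x⁴ ÷ −x² = −5x². Subtract (−5x²)·D = 5x⁴ + 10x³ + 5x². Remainder: −2x³ − 9x² − 13x − 14.
Step 3: lead(−2x³ − 9x² − 13x − 14) ÷ lead(D) = −2x³ ÷ −x² = 2x. Subtract (2x)·D = −2x³ − 4x² − 2x. Remainder: −5x² − 11x − 14.
Step 4: lead(−5x² − 11x − 14) ÷ lead(D) = −5x² ÷ −x² = 5. Subtract (5)·D = −5x² − 10x − 5. Remainder: −x − 9.

Q = [9, -5, 2, 5]; R = [-1, -9]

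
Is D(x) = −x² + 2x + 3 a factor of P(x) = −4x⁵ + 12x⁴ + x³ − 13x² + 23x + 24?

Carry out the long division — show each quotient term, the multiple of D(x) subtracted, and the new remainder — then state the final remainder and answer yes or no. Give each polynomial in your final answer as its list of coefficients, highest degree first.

R = [3], so D(x) is not a factor of P(x). no

Step 1: lead(−4x⁵ + 12x⁴ + x³ − 13x² + 23x + 24) ÷ lead(D) = −4x⁵ ÷ −x² = 4x³. Subtract (4x³)·D = −4x⁵ + 8x⁴ + 12x³. Remainder: 4x⁴ − 11x³ − 13x² + 23x + 24.
Step 2: lead(4x⁴ − 11x³ − 13x² + 23x + 24) ÷ lead(D) = 4x⁴ ÷ −x² = −4x². Subtract (−4x²)·D = 4x⁴ − 8x³ − 12x². Remainder: −3x³ − x² + 23x + 24.
Step 3: lead(−3x³ − x² + 23x + 24) ÷ lead(D) = −3x³ ÷ −x² = 3x. Subtract (3x)·D = −3x³ + 6x² + 9x. Remainder: −7x² + 14x + 24.
Step 4: lead(−7x² + 14x + 24) ÷ lead(D) = −7x² ÷ −x² = 7. Subtract (7)·D = −7x² + 14x + 21. Remainder: 3.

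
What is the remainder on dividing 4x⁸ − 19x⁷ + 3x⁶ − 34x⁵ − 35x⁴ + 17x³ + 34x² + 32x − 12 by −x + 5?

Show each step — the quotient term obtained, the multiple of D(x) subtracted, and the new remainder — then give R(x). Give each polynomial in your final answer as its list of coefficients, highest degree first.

Step 1: lead(4x⁸ − 19x⁷ + 3x⁶ − 34x⁵ − 35x⁴ + 17x³ + 34x² + 32x − 12) ÷ lead(D) = 4x⁸ ÷ −x = −4x⁷. Subtract (−4x⁷)·D = 4x⁸ − 20x⁷. Remainder: x⁷ + 3x⁶ − 34x⁵ − 35x⁴ + 17x³ + 34x² + 32x − 12.
Step 2: lead(x⁷ + 3x⁶ − 34x⁵ − 35x⁴ + 17x³ + 34x² + 32x − 12) ÷ lead(D) = x⁷ ÷ −x = −x⁶. Subtract (−x⁶)·D = x⁷ − 5x⁶. Remainder: 8x⁶ − 34x⁵ − 35x⁴ + 17x³ + 34x² + 32x − 12.
Step 3: lead(8x⁶ − 34x⁵ − 35x⁴ + 17x³ + 34x² + 32x − 12) ÷ lead(D) = 8x⁶ ÷ −x = −8x⁵. Subtract (−8x⁵)·D = 8x⁶ − 40x⁵. Remainder: 6x⁵ − 35x⁴ + 17x³ + 34x² + 32x − 12.
Step 4: lead(6x⁵ − 35x⁴ + 17x³ + 34x² + 32x − 12) ÷ lead(D) = 6x⁵ ÷ −x = −6x⁴. Subtract (−6x⁴)·D = 6x⁵ − 30x⁴. Remainder: −5x⁴ + 17x³ + 34x² + 32x − 12.
Step 5: lead(−5x⁴ + 17x³ + 34x² + 32x − 12) ÷ lead(D) = −5x⁴ ÷ −x = 5x³. Subtract (5x³)·D = −5x⁴ + 25x³. Remainder: −8x³ + 34x² + 32x − 12.
Step 6: lead(−8x³ + 34x² + 32x − 12) ÷ lead(D) = −8x³ ÷ −x = 8x². Subtract (8x²)·D = −8x³ + 40x². Remainder: −6x² + 32x − 12.
Step 7: lead(−6x² + 32x − 12) ÷ lead(D) = −6x² ÷ −x = 6x. Subtract (6x)·D = −6x² + 30x. Remainder: 2x − 12.
Step 8: lead(2x − 12) ÷ lead(D) = 2x ÷ −x = −2. Subtract (−2)·D = 2x − 10. Remainder: −2.

R = [-2]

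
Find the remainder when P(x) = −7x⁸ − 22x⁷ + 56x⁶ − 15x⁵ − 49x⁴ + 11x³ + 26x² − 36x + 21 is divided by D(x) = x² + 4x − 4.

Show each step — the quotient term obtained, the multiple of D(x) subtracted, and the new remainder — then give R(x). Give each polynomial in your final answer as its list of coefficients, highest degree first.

R = [-3]

Step 1: lead(−7x⁸ − 22x⁷ + 56x⁶ − 15x⁵ − 49x⁴ + 11x³ + 26x² − 36x + 21) ÷ lead(D) = −7x⁸ ÷ x² = −7x⁶. Subtract (−7x⁶)·D = −7x⁸ − 28x⁷ + 28x⁶. Remainder: 6x⁷ + 28x⁶ − 15x⁵ − 49x⁴ + 11x³ + 26x² − 36x + 21.
Step 2: lead(6x⁷ + 28x⁶ − 15x⁵ − 49x⁴ + 11x³ + 26x² − 36x + 21) ÷ lead(D) = 6x⁷ ÷ x² = 6x⁵. Subtract (6x⁵)·D = 6x⁷ + 24x⁶ − 24x⁵. Remainder: 4x⁶ + 9x⁵ − 49x⁴ + 11x³ + 26x² − 36x + 21.
Step 3: lead(4x⁶ + 9x⁵ − 49x⁴ + 11x³ + 26x² − 36x + 21) ÷ lead(D) = 4x⁶ ÷ x² = 4x⁴. Subtract (4x⁴)·D = 4x⁶ + 16x⁵ − 16x⁴. Remainder: −7x⁵ − 33x⁴ + 11x³ + 26x² − 36x + 21.
Step 4: lead(−7x⁵ − 33x⁴ + 11x³ + 26x² − 36x + 21) ÷ lead(D) = −7x⁵ ÷ x² = −7x³. Subtract (−7x³)·D = −7x⁵ − 28x⁴ + 28x³. Remainder: −5x⁴ − 17x³ + 26x² − 36x + 21.
Step 5: lead(−5x⁴ − 17x³ + 26x² − 36x + 21) ÷ lead(D) = −5x⁴ ÷ x² = −5x². Subtract (−5x²)·D = −5x⁴ − 20x³ + 20x². Remainder: 3x³ + 6x² − 36x + 21.
Step 6: lead(3x³ + 6x² − 36x + 21) ÷ lead(D) = 3x³ ÷ x² = 3x. Subtract (3x)·D = 3x³ + 12x² − 12x. Remainder: −6x² − 24x + 21.
Step 7: lead(−6x² − 24x + 21) ÷ lead(D) = −6x² ÷ x² = −6. Subtract (−6)·D = −6x² − 24x + 24. Remainder: −3.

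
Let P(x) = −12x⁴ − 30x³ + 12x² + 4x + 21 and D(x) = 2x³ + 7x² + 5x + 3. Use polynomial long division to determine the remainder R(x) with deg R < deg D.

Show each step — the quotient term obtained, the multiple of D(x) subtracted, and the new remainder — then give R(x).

Step 1: lead(−12x⁴ − 30x³ + 12x² + 4x + 21) ÷ lead(D) = −12x⁴ ÷ 2x³ = −6x. Subtract (−6x)·D = −12x⁴ − 42x³ − 30x² − 18x. Remainder: 12x³ + 42x² + 22x + 21.
Step 2: lead(12x³ + 42x² + 22x + 21) ÷ lead(D) = 12x³ ÷ 2x³ = 6. Subtract (6)·D = 12x³ + 42x² + 30x + 18. Remainder: −8x + 3.

R(x) = −8x + 3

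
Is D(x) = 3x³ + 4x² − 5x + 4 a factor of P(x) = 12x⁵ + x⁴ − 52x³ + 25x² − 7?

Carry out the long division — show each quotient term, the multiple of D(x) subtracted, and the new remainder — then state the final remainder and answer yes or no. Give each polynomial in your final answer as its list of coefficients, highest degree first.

R = [9], so D(x) is not a factor of P(x). no

Step 1: lead(12x⁵ + x⁴ − 52x³ + 25x² − 7) ÷ lead(D) = 12x⁵ ÷ 3x³ = 4x². Subtract (4x²)·D = 12x⁵ + 16x⁴ − 20x³ + 16x². Remainder: −15x⁴ − 32x³ + 9x² − 7.
Step 2: lead(−15x⁴ − 32x³ + 9x² − 7) ÷ lead(D) = −15x⁴ ÷ 3x³ = −5x. Subtract (−5x)·D = −15x⁴ − 20x³ + 25x² − 20x. Remainder: −12x³ − 16x² + 20x − 7.
Step 3: lead(−12x³ − 16x² + 20x − 7) ÷ lead(D) = −12x³ ÷ 3x³ = −4. Subtract (−4)·D = −12x³ − 16x² + 20x − 16. Remainder: 9.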